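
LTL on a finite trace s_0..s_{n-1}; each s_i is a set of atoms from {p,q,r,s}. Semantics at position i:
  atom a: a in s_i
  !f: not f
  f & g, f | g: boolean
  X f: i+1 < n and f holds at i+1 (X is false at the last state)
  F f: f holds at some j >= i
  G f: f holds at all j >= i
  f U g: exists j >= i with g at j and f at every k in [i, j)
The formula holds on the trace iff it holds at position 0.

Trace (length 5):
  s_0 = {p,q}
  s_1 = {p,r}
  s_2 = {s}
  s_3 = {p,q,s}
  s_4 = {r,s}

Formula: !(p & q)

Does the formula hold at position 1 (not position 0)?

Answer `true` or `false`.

s_0={p,q}: !(p & q)=False (p & q)=True p=True q=True
s_1={p,r}: !(p & q)=True (p & q)=False p=True q=False
s_2={s}: !(p & q)=True (p & q)=False p=False q=False
s_3={p,q,s}: !(p & q)=False (p & q)=True p=True q=True
s_4={r,s}: !(p & q)=True (p & q)=False p=False q=False
Evaluating at position 1: result = True

Answer: true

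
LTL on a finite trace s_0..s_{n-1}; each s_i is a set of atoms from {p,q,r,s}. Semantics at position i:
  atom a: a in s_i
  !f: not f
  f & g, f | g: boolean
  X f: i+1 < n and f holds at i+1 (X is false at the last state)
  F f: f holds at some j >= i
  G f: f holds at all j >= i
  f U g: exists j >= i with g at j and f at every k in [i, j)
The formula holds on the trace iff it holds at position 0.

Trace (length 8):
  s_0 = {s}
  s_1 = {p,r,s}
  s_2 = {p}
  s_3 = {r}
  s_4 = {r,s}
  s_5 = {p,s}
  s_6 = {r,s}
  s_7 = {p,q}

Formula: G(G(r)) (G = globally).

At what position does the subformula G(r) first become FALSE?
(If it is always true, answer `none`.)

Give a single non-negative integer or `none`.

s_0={s}: G(r)=False r=False
s_1={p,r,s}: G(r)=False r=True
s_2={p}: G(r)=False r=False
s_3={r}: G(r)=False r=True
s_4={r,s}: G(r)=False r=True
s_5={p,s}: G(r)=False r=False
s_6={r,s}: G(r)=False r=True
s_7={p,q}: G(r)=False r=False
G(G(r)) holds globally = False
First violation at position 0.

Answer: 0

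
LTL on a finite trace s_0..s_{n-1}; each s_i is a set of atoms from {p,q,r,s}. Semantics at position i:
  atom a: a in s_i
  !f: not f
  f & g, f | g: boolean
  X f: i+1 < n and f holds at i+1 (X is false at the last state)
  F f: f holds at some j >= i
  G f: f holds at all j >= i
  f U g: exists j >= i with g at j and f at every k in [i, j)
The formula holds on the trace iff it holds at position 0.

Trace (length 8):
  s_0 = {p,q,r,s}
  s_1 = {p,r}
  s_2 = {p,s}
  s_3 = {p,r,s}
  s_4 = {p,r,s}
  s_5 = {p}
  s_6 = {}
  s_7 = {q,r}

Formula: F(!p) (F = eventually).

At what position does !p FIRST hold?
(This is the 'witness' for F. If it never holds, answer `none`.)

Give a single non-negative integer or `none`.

Answer: 6

Derivation:
s_0={p,q,r,s}: !p=False p=True
s_1={p,r}: !p=False p=True
s_2={p,s}: !p=False p=True
s_3={p,r,s}: !p=False p=True
s_4={p,r,s}: !p=False p=True
s_5={p}: !p=False p=True
s_6={}: !p=True p=False
s_7={q,r}: !p=True p=False
F(!p) holds; first witness at position 6.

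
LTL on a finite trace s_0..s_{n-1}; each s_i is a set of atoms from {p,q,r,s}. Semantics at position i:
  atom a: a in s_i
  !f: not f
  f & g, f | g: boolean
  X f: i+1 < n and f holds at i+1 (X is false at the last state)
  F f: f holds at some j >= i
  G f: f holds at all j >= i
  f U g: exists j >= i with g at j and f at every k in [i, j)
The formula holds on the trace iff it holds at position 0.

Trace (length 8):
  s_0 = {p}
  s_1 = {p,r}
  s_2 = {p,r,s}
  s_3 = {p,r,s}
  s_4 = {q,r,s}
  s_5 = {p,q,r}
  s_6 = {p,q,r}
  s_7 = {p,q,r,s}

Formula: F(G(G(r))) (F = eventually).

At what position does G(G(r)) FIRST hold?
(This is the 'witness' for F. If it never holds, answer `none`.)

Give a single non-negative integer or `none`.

Answer: 1

Derivation:
s_0={p}: G(G(r))=False G(r)=False r=False
s_1={p,r}: G(G(r))=True G(r)=True r=True
s_2={p,r,s}: G(G(r))=True G(r)=True r=True
s_3={p,r,s}: G(G(r))=True G(r)=True r=True
s_4={q,r,s}: G(G(r))=True G(r)=True r=True
s_5={p,q,r}: G(G(r))=True G(r)=True r=True
s_6={p,q,r}: G(G(r))=True G(r)=True r=True
s_7={p,q,r,s}: G(G(r))=True G(r)=True r=True
F(G(G(r))) holds; first witness at position 1.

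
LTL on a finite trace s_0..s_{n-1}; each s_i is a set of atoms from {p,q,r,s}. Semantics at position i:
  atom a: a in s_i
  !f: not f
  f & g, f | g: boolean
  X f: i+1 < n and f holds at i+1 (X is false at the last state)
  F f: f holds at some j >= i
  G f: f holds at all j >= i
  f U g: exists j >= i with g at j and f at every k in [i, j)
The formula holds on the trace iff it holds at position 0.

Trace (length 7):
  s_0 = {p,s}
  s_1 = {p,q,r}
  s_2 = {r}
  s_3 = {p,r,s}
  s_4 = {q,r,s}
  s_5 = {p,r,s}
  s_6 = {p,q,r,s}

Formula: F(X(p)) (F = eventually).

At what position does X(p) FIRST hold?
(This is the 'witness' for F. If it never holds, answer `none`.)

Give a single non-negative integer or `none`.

s_0={p,s}: X(p)=True p=True
s_1={p,q,r}: X(p)=False p=True
s_2={r}: X(p)=True p=False
s_3={p,r,s}: X(p)=False p=True
s_4={q,r,s}: X(p)=True p=False
s_5={p,r,s}: X(p)=True p=True
s_6={p,q,r,s}: X(p)=False p=True
F(X(p)) holds; first witness at position 0.

Answer: 0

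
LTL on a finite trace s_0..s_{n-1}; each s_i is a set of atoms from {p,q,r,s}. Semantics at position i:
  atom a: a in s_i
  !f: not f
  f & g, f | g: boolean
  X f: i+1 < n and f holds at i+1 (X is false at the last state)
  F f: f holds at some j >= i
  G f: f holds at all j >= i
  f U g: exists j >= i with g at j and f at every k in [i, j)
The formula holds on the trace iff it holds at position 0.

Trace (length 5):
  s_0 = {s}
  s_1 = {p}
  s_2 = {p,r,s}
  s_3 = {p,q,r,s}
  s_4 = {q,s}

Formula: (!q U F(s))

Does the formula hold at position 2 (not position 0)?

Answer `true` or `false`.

Answer: true

Derivation:
s_0={s}: (!q U F(s))=True !q=True q=False F(s)=True s=True
s_1={p}: (!q U F(s))=True !q=True q=False F(s)=True s=False
s_2={p,r,s}: (!q U F(s))=True !q=True q=False F(s)=True s=True
s_3={p,q,r,s}: (!q U F(s))=True !q=False q=True F(s)=True s=True
s_4={q,s}: (!q U F(s))=True !q=False q=True F(s)=True s=True
Evaluating at position 2: result = True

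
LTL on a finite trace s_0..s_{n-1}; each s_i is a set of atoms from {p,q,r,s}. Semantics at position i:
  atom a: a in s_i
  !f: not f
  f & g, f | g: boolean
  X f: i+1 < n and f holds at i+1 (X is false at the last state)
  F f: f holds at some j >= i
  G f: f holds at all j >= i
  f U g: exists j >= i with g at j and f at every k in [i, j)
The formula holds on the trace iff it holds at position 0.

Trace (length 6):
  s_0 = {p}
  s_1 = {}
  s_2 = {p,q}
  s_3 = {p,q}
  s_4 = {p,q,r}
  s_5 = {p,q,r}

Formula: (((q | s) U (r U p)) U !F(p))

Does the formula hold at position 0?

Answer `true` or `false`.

s_0={p}: (((q | s) U (r U p)) U !F(p))=False ((q | s) U (r U p))=True (q | s)=False q=False s=False (r U p)=True r=False p=True !F(p)=False F(p)=True
s_1={}: (((q | s) U (r U p)) U !F(p))=False ((q | s) U (r U p))=False (q | s)=False q=False s=False (r U p)=False r=False p=False !F(p)=False F(p)=True
s_2={p,q}: (((q | s) U (r U p)) U !F(p))=False ((q | s) U (r U p))=True (q | s)=True q=True s=False (r U p)=True r=False p=True !F(p)=False F(p)=True
s_3={p,q}: (((q | s) U (r U p)) U !F(p))=False ((q | s) U (r U p))=True (q | s)=True q=True s=False (r U p)=True r=False p=True !F(p)=False F(p)=True
s_4={p,q,r}: (((q | s) U (r U p)) U !F(p))=False ((q | s) U (r U p))=True (q | s)=True q=True s=False (r U p)=True r=True p=True !F(p)=False F(p)=True
s_5={p,q,r}: (((q | s) U (r U p)) U !F(p))=False ((q | s) U (r U p))=True (q | s)=True q=True s=False (r U p)=True r=True p=True !F(p)=False F(p)=True

Answer: false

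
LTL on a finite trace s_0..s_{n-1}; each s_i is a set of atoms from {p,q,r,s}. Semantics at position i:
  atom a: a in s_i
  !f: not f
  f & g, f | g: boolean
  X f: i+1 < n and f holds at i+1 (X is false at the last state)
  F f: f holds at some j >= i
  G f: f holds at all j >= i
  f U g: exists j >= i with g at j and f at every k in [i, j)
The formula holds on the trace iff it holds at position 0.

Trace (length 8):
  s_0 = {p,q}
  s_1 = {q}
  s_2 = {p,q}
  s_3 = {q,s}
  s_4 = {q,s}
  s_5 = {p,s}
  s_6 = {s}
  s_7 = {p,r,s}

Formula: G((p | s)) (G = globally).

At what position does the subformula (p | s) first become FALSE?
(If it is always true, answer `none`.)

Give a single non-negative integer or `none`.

Answer: 1

Derivation:
s_0={p,q}: (p | s)=True p=True s=False
s_1={q}: (p | s)=False p=False s=False
s_2={p,q}: (p | s)=True p=True s=False
s_3={q,s}: (p | s)=True p=False s=True
s_4={q,s}: (p | s)=True p=False s=True
s_5={p,s}: (p | s)=True p=True s=True
s_6={s}: (p | s)=True p=False s=True
s_7={p,r,s}: (p | s)=True p=True s=True
G((p | s)) holds globally = False
First violation at position 1.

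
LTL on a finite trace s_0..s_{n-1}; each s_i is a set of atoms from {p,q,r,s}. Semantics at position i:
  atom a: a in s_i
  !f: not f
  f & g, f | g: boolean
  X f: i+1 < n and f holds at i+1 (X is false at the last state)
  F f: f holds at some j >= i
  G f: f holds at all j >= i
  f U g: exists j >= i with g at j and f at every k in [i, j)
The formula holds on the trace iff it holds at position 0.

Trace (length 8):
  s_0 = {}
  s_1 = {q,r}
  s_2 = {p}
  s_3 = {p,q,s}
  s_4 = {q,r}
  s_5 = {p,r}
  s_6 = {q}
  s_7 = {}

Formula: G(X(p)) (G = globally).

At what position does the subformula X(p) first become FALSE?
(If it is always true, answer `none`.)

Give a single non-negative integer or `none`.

Answer: 0

Derivation:
s_0={}: X(p)=False p=False
s_1={q,r}: X(p)=True p=False
s_2={p}: X(p)=True p=True
s_3={p,q,s}: X(p)=False p=True
s_4={q,r}: X(p)=True p=False
s_5={p,r}: X(p)=False p=True
s_6={q}: X(p)=False p=False
s_7={}: X(p)=False p=False
G(X(p)) holds globally = False
First violation at position 0.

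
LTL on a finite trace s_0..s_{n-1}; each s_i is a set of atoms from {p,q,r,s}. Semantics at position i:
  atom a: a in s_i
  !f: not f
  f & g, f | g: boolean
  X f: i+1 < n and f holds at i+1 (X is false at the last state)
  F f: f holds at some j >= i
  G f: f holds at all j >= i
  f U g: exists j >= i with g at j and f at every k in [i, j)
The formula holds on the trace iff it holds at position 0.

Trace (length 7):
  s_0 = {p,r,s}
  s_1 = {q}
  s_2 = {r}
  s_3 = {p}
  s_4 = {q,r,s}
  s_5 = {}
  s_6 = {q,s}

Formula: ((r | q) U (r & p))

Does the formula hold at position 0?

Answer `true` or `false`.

Answer: true

Derivation:
s_0={p,r,s}: ((r | q) U (r & p))=True (r | q)=True r=True q=False (r & p)=True p=True
s_1={q}: ((r | q) U (r & p))=False (r | q)=True r=False q=True (r & p)=False p=False
s_2={r}: ((r | q) U (r & p))=False (r | q)=True r=True q=False (r & p)=False p=False
s_3={p}: ((r | q) U (r & p))=False (r | q)=False r=False q=False (r & p)=False p=True
s_4={q,r,s}: ((r | q) U (r & p))=False (r | q)=True r=True q=True (r & p)=False p=False
s_5={}: ((r | q) U (r & p))=False (r | q)=False r=False q=False (r & p)=False p=False
s_6={q,s}: ((r | q) U (r & p))=False (r | q)=True r=False q=True (r & p)=False p=False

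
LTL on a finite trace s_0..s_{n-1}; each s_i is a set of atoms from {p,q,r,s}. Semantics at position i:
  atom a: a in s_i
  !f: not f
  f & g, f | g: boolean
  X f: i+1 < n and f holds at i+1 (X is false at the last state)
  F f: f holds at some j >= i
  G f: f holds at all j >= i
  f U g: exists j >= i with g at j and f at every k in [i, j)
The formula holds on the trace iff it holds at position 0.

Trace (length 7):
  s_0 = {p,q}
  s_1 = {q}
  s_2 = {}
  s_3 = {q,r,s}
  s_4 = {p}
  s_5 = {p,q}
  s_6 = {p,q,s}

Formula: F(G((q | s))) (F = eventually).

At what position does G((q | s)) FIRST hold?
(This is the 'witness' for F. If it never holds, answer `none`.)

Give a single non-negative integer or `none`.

s_0={p,q}: G((q | s))=False (q | s)=True q=True s=False
s_1={q}: G((q | s))=False (q | s)=True q=True s=False
s_2={}: G((q | s))=False (q | s)=False q=False s=False
s_3={q,r,s}: G((q | s))=False (q | s)=True q=True s=True
s_4={p}: G((q | s))=False (q | s)=False q=False s=False
s_5={p,q}: G((q | s))=True (q | s)=True q=True s=False
s_6={p,q,s}: G((q | s))=True (q | s)=True q=True s=True
F(G((q | s))) holds; first witness at position 5.

Answer: 5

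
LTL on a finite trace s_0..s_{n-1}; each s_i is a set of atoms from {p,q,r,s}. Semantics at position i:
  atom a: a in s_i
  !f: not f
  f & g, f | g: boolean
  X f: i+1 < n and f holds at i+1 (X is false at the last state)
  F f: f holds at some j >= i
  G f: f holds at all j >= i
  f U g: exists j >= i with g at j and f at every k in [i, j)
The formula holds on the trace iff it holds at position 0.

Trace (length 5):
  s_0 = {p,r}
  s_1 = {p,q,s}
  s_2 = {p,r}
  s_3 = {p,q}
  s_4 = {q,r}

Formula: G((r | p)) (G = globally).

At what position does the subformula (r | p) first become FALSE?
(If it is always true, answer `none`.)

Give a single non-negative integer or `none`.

s_0={p,r}: (r | p)=True r=True p=True
s_1={p,q,s}: (r | p)=True r=False p=True
s_2={p,r}: (r | p)=True r=True p=True
s_3={p,q}: (r | p)=True r=False p=True
s_4={q,r}: (r | p)=True r=True p=False
G((r | p)) holds globally = True
No violation — formula holds at every position.

Answer: none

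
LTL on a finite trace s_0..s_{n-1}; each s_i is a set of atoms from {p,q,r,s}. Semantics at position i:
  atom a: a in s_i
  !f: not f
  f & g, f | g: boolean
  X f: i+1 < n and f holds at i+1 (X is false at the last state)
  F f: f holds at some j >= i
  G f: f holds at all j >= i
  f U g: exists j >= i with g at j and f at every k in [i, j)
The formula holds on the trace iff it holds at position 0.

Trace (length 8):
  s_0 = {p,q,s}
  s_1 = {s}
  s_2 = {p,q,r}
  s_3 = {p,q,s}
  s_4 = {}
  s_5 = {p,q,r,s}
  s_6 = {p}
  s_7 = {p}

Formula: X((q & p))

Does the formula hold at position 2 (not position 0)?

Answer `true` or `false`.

Answer: true

Derivation:
s_0={p,q,s}: X((q & p))=False (q & p)=True q=True p=True
s_1={s}: X((q & p))=True (q & p)=False q=False p=False
s_2={p,q,r}: X((q & p))=True (q & p)=True q=True p=True
s_3={p,q,s}: X((q & p))=False (q & p)=True q=True p=True
s_4={}: X((q & p))=True (q & p)=False q=False p=False
s_5={p,q,r,s}: X((q & p))=False (q & p)=True q=True p=True
s_6={p}: X((q & p))=False (q & p)=False q=False p=True
s_7={p}: X((q & p))=False (q & p)=False q=False p=True
Evaluating at position 2: result = True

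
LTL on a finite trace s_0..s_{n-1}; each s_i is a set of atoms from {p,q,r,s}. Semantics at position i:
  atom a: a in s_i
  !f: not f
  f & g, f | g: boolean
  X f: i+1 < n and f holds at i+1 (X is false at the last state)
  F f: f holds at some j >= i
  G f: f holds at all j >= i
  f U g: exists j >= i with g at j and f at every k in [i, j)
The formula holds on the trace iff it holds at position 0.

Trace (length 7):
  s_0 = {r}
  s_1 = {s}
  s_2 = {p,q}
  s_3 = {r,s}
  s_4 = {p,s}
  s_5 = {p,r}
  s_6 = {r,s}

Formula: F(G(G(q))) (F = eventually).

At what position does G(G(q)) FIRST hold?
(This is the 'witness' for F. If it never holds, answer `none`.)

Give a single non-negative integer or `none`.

Answer: none

Derivation:
s_0={r}: G(G(q))=False G(q)=False q=False
s_1={s}: G(G(q))=False G(q)=False q=False
s_2={p,q}: G(G(q))=False G(q)=False q=True
s_3={r,s}: G(G(q))=False G(q)=False q=False
s_4={p,s}: G(G(q))=False G(q)=False q=False
s_5={p,r}: G(G(q))=False G(q)=False q=False
s_6={r,s}: G(G(q))=False G(q)=False q=False
F(G(G(q))) does not hold (no witness exists).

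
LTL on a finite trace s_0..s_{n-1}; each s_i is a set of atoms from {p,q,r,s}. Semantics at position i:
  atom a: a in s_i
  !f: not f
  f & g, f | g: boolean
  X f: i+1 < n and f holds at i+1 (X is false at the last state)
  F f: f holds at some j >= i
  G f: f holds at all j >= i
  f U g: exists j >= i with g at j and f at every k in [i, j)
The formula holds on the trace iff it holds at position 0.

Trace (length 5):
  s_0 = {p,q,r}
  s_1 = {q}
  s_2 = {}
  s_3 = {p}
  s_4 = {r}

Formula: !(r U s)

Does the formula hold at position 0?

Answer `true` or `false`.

Answer: true

Derivation:
s_0={p,q,r}: !(r U s)=True (r U s)=False r=True s=False
s_1={q}: !(r U s)=True (r U s)=False r=False s=False
s_2={}: !(r U s)=True (r U s)=False r=False s=False
s_3={p}: !(r U s)=True (r U s)=False r=False s=False
s_4={r}: !(r U s)=True (r U s)=False r=True s=False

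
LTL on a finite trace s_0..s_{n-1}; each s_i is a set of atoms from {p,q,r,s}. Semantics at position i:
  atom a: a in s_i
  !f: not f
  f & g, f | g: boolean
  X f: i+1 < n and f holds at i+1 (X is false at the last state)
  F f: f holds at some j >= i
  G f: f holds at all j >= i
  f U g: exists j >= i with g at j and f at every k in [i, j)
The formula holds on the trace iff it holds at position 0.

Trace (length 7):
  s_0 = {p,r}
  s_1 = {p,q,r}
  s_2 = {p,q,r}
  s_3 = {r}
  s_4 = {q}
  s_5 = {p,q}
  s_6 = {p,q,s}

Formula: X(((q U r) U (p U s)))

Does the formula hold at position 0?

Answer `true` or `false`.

s_0={p,r}: X(((q U r) U (p U s)))=False ((q U r) U (p U s))=False (q U r)=True q=False r=True (p U s)=False p=True s=False
s_1={p,q,r}: X(((q U r) U (p U s)))=False ((q U r) U (p U s))=False (q U r)=True q=True r=True (p U s)=False p=True s=False
s_2={p,q,r}: X(((q U r) U (p U s)))=False ((q U r) U (p U s))=False (q U r)=True q=True r=True (p U s)=False p=True s=False
s_3={r}: X(((q U r) U (p U s)))=False ((q U r) U (p U s))=False (q U r)=True q=False r=True (p U s)=False p=False s=False
s_4={q}: X(((q U r) U (p U s)))=True ((q U r) U (p U s))=False (q U r)=False q=True r=False (p U s)=False p=False s=False
s_5={p,q}: X(((q U r) U (p U s)))=True ((q U r) U (p U s))=True (q U r)=False q=True r=False (p U s)=True p=True s=False
s_6={p,q,s}: X(((q U r) U (p U s)))=False ((q U r) U (p U s))=True (q U r)=False q=True r=False (p U s)=True p=True s=True

Answer: false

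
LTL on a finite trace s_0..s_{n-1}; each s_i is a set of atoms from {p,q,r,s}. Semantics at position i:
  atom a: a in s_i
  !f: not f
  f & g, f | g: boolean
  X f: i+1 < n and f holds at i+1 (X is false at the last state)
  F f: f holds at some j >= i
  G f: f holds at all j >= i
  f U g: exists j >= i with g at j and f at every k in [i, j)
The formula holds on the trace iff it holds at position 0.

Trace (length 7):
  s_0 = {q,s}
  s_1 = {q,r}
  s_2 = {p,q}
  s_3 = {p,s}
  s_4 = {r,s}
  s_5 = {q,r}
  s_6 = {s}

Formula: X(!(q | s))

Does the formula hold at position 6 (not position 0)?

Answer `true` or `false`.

Answer: false

Derivation:
s_0={q,s}: X(!(q | s))=False !(q | s)=False (q | s)=True q=True s=True
s_1={q,r}: X(!(q | s))=False !(q | s)=False (q | s)=True q=True s=False
s_2={p,q}: X(!(q | s))=False !(q | s)=False (q | s)=True q=True s=False
s_3={p,s}: X(!(q | s))=False !(q | s)=False (q | s)=True q=False s=True
s_4={r,s}: X(!(q | s))=False !(q | s)=False (q | s)=True q=False s=True
s_5={q,r}: X(!(q | s))=False !(q | s)=False (q | s)=True q=True s=False
s_6={s}: X(!(q | s))=False !(q | s)=False (q | s)=True q=False s=True
Evaluating at position 6: result = False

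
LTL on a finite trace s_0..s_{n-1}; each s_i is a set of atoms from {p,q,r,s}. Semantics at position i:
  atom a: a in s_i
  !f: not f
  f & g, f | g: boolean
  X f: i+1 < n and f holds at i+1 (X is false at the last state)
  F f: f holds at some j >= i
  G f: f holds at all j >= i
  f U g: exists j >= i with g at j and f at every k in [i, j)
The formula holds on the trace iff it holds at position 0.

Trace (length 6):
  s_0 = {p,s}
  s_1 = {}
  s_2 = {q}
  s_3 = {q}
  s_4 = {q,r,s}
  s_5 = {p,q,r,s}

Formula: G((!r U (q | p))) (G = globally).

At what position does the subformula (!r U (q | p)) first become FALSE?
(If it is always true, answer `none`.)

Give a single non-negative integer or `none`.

s_0={p,s}: (!r U (q | p))=True !r=True r=False (q | p)=True q=False p=True
s_1={}: (!r U (q | p))=True !r=True r=False (q | p)=False q=False p=False
s_2={q}: (!r U (q | p))=True !r=True r=False (q | p)=True q=True p=False
s_3={q}: (!r U (q | p))=True !r=True r=False (q | p)=True q=True p=False
s_4={q,r,s}: (!r U (q | p))=True !r=False r=True (q | p)=True q=True p=False
s_5={p,q,r,s}: (!r U (q | p))=True !r=False r=True (q | p)=True q=True p=True
G((!r U (q | p))) holds globally = True
No violation — formula holds at every position.

Answer: none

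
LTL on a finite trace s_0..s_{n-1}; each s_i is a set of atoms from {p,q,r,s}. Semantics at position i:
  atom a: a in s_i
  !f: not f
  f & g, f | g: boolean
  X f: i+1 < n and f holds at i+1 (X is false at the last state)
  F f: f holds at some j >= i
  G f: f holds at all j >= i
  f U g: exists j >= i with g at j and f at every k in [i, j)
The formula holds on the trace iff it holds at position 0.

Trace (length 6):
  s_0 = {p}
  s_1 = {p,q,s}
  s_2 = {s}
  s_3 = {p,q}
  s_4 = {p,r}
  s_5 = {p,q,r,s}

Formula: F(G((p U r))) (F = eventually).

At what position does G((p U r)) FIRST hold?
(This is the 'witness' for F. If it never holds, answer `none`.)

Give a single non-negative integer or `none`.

s_0={p}: G((p U r))=False (p U r)=False p=True r=False
s_1={p,q,s}: G((p U r))=False (p U r)=False p=True r=False
s_2={s}: G((p U r))=False (p U r)=False p=False r=False
s_3={p,q}: G((p U r))=True (p U r)=True p=True r=False
s_4={p,r}: G((p U r))=True (p U r)=True p=True r=True
s_5={p,q,r,s}: G((p U r))=True (p U r)=True p=True r=True
F(G((p U r))) holds; first witness at position 3.

Answer: 3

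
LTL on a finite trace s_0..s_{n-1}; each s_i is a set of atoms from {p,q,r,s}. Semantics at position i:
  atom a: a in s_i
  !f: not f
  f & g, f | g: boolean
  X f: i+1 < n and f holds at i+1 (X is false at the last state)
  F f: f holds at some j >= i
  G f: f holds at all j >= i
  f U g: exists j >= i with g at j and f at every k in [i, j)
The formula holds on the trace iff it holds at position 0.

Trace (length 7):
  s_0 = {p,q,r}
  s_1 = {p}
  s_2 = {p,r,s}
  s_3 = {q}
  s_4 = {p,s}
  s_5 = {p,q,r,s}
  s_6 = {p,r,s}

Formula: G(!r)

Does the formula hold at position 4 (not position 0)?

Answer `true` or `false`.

Answer: false

Derivation:
s_0={p,q,r}: G(!r)=False !r=False r=True
s_1={p}: G(!r)=False !r=True r=False
s_2={p,r,s}: G(!r)=False !r=False r=True
s_3={q}: G(!r)=False !r=True r=False
s_4={p,s}: G(!r)=False !r=True r=False
s_5={p,q,r,s}: G(!r)=False !r=False r=True
s_6={p,r,s}: G(!r)=False !r=False r=True
Evaluating at position 4: result = False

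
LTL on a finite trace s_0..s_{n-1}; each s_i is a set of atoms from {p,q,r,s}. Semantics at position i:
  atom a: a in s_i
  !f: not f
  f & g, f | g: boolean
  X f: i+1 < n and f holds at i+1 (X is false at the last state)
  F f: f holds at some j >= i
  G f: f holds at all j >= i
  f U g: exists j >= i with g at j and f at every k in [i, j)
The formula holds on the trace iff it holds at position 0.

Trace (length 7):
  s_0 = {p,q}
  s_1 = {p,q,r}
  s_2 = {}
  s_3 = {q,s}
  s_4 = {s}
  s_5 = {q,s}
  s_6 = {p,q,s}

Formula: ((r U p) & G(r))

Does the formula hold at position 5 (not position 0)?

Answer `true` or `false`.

s_0={p,q}: ((r U p) & G(r))=False (r U p)=True r=False p=True G(r)=False
s_1={p,q,r}: ((r U p) & G(r))=False (r U p)=True r=True p=True G(r)=False
s_2={}: ((r U p) & G(r))=False (r U p)=False r=False p=False G(r)=False
s_3={q,s}: ((r U p) & G(r))=False (r U p)=False r=False p=False G(r)=False
s_4={s}: ((r U p) & G(r))=False (r U p)=False r=False p=False G(r)=False
s_5={q,s}: ((r U p) & G(r))=False (r U p)=False r=False p=False G(r)=False
s_6={p,q,s}: ((r U p) & G(r))=False (r U p)=True r=False p=True G(r)=False
Evaluating at position 5: result = False

Answer: false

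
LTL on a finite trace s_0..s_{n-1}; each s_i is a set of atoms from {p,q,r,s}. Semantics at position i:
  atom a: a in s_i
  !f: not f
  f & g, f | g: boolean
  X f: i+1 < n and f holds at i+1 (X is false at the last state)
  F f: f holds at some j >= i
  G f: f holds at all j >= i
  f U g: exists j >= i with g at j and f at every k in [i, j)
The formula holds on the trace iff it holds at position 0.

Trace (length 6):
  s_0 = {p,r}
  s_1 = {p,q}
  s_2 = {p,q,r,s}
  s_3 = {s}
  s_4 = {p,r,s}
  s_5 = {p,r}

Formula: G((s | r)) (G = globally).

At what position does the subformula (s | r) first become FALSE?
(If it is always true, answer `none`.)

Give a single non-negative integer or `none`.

Answer: 1

Derivation:
s_0={p,r}: (s | r)=True s=False r=True
s_1={p,q}: (s | r)=False s=False r=False
s_2={p,q,r,s}: (s | r)=True s=True r=True
s_3={s}: (s | r)=True s=True r=False
s_4={p,r,s}: (s | r)=True s=True r=True
s_5={p,r}: (s | r)=True s=False r=True
G((s | r)) holds globally = False
First violation at position 1.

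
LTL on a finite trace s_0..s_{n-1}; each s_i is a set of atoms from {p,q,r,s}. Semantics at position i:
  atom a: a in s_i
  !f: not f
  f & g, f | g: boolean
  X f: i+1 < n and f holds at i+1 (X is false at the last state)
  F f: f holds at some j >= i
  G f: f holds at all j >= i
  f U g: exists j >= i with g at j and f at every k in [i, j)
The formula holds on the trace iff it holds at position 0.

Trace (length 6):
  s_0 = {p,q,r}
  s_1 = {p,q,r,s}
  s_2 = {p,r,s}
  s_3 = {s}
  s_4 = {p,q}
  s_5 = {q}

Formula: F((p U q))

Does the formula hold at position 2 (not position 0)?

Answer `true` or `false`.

s_0={p,q,r}: F((p U q))=True (p U q)=True p=True q=True
s_1={p,q,r,s}: F((p U q))=True (p U q)=True p=True q=True
s_2={p,r,s}: F((p U q))=True (p U q)=False p=True q=False
s_3={s}: F((p U q))=True (p U q)=False p=False q=False
s_4={p,q}: F((p U q))=True (p U q)=True p=True q=True
s_5={q}: F((p U q))=True (p U q)=True p=False q=True
Evaluating at position 2: result = True

Answer: true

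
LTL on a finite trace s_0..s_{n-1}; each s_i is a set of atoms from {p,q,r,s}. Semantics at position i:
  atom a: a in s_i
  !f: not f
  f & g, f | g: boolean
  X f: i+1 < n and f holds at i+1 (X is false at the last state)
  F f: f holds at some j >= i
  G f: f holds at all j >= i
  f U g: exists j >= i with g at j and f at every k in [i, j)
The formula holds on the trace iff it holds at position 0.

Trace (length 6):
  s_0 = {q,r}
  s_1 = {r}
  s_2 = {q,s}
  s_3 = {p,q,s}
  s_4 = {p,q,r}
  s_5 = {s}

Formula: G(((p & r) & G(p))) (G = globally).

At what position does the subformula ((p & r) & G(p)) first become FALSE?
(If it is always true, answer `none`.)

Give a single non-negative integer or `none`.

s_0={q,r}: ((p & r) & G(p))=False (p & r)=False p=False r=True G(p)=False
s_1={r}: ((p & r) & G(p))=False (p & r)=False p=False r=True G(p)=False
s_2={q,s}: ((p & r) & G(p))=False (p & r)=False p=False r=False G(p)=False
s_3={p,q,s}: ((p & r) & G(p))=False (p & r)=False p=True r=False G(p)=False
s_4={p,q,r}: ((p & r) & G(p))=False (p & r)=True p=True r=True G(p)=False
s_5={s}: ((p & r) & G(p))=False (p & r)=False p=False r=False G(p)=False
G(((p & r) & G(p))) holds globally = False
First violation at position 0.

Answer: 0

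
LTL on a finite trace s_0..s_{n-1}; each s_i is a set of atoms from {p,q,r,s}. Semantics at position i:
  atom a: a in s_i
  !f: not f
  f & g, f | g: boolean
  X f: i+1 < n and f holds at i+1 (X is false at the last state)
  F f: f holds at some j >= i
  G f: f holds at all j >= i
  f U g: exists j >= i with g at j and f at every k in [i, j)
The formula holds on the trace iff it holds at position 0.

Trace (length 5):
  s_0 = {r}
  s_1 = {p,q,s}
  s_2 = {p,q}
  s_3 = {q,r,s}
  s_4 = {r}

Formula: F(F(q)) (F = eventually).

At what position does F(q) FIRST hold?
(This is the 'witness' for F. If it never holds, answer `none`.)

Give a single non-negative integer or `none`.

Answer: 0

Derivation:
s_0={r}: F(q)=True q=False
s_1={p,q,s}: F(q)=True q=True
s_2={p,q}: F(q)=True q=True
s_3={q,r,s}: F(q)=True q=True
s_4={r}: F(q)=False q=False
F(F(q)) holds; first witness at position 0.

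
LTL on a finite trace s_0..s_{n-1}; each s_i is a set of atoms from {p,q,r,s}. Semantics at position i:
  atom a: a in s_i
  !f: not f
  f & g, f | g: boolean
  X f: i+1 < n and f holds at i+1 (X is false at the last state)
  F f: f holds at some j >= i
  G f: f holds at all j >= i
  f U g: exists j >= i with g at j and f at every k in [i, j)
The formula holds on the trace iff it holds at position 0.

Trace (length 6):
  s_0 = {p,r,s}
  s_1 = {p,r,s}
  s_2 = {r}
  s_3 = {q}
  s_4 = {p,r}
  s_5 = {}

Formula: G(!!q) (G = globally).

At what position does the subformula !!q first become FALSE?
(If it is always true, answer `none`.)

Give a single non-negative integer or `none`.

Answer: 0

Derivation:
s_0={p,r,s}: !!q=False !q=True q=False
s_1={p,r,s}: !!q=False !q=True q=False
s_2={r}: !!q=False !q=True q=False
s_3={q}: !!q=True !q=False q=True
s_4={p,r}: !!q=False !q=True q=False
s_5={}: !!q=False !q=True q=False
G(!!q) holds globally = False
First violation at position 0.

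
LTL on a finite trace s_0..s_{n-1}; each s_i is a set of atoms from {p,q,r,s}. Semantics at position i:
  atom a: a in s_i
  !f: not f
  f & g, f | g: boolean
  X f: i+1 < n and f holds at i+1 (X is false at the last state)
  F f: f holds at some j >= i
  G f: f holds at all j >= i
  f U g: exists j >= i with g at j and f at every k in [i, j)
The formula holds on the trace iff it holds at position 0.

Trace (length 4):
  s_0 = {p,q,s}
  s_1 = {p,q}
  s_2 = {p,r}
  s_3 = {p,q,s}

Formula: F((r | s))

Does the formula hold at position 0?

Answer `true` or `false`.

Answer: true

Derivation:
s_0={p,q,s}: F((r | s))=True (r | s)=True r=False s=True
s_1={p,q}: F((r | s))=True (r | s)=False r=False s=False
s_2={p,r}: F((r | s))=True (r | s)=True r=True s=False
s_3={p,q,s}: F((r | s))=True (r | s)=True r=False s=True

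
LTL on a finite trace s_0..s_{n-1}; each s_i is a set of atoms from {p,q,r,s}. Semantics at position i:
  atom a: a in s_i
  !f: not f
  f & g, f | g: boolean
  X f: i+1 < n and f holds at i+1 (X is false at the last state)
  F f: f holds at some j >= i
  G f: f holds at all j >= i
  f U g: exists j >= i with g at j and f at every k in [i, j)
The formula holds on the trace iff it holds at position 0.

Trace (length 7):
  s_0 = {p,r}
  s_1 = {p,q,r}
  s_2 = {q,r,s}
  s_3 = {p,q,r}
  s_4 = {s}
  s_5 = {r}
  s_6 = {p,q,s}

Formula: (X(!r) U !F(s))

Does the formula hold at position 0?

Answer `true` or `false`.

Answer: false

Derivation:
s_0={p,r}: (X(!r) U !F(s))=False X(!r)=False !r=False r=True !F(s)=False F(s)=True s=False
s_1={p,q,r}: (X(!r) U !F(s))=False X(!r)=False !r=False r=True !F(s)=False F(s)=True s=False
s_2={q,r,s}: (X(!r) U !F(s))=False X(!r)=False !r=False r=True !F(s)=False F(s)=True s=True
s_3={p,q,r}: (X(!r) U !F(s))=False X(!r)=True !r=False r=True !F(s)=False F(s)=True s=False
s_4={s}: (X(!r) U !F(s))=False X(!r)=False !r=True r=False !F(s)=False F(s)=True s=True
s_5={r}: (X(!r) U !F(s))=False X(!r)=True !r=False r=True !F(s)=False F(s)=True s=False
s_6={p,q,s}: (X(!r) U !F(s))=False X(!r)=False !r=True r=False !F(s)=False F(s)=True s=True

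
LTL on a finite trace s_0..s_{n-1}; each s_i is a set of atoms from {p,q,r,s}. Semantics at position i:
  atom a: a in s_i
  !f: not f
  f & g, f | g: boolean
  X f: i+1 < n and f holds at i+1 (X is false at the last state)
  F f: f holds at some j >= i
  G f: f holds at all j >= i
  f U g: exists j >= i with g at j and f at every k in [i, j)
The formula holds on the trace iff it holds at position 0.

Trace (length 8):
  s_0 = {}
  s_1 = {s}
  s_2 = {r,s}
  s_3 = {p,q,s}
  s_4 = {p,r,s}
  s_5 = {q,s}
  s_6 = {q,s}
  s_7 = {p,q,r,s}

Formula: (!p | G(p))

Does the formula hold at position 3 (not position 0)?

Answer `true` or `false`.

Answer: false

Derivation:
s_0={}: (!p | G(p))=True !p=True p=False G(p)=False
s_1={s}: (!p | G(p))=True !p=True p=False G(p)=False
s_2={r,s}: (!p | G(p))=True !p=True p=False G(p)=False
s_3={p,q,s}: (!p | G(p))=False !p=False p=True G(p)=False
s_4={p,r,s}: (!p | G(p))=False !p=False p=True G(p)=False
s_5={q,s}: (!p | G(p))=True !p=True p=False G(p)=False
s_6={q,s}: (!p | G(p))=True !p=True p=False G(p)=False
s_7={p,q,r,s}: (!p | G(p))=True !p=False p=True G(p)=True
Evaluating at position 3: result = False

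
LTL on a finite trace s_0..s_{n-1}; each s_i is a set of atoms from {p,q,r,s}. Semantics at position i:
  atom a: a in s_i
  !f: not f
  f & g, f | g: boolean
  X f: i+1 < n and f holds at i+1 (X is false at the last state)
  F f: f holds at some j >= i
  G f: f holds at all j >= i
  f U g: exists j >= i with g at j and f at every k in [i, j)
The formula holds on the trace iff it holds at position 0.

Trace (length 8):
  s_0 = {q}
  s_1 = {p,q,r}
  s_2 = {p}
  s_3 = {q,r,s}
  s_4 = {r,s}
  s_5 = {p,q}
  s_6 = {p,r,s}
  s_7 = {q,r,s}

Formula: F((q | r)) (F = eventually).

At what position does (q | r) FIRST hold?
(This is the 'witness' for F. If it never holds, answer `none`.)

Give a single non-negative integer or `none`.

s_0={q}: (q | r)=True q=True r=False
s_1={p,q,r}: (q | r)=True q=True r=True
s_2={p}: (q | r)=False q=False r=False
s_3={q,r,s}: (q | r)=True q=True r=True
s_4={r,s}: (q | r)=True q=False r=True
s_5={p,q}: (q | r)=True q=True r=False
s_6={p,r,s}: (q | r)=True q=False r=True
s_7={q,r,s}: (q | r)=True q=True r=True
F((q | r)) holds; first witness at position 0.

Answer: 0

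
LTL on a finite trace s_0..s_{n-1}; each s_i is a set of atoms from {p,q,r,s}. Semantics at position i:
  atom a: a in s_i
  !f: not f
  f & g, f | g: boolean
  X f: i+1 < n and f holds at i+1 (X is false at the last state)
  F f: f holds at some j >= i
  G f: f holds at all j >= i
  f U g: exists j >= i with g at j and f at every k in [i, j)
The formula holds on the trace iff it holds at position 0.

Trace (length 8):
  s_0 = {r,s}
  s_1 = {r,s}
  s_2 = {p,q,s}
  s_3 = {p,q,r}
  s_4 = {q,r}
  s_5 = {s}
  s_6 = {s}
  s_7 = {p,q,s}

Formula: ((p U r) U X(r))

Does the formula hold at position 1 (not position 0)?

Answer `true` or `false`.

s_0={r,s}: ((p U r) U X(r))=True (p U r)=True p=False r=True X(r)=True
s_1={r,s}: ((p U r) U X(r))=True (p U r)=True p=False r=True X(r)=False
s_2={p,q,s}: ((p U r) U X(r))=True (p U r)=True p=True r=False X(r)=True
s_3={p,q,r}: ((p U r) U X(r))=True (p U r)=True p=True r=True X(r)=True
s_4={q,r}: ((p U r) U X(r))=False (p U r)=True p=False r=True X(r)=False
s_5={s}: ((p U r) U X(r))=False (p U r)=False p=False r=False X(r)=False
s_6={s}: ((p U r) U X(r))=False (p U r)=False p=False r=False X(r)=False
s_7={p,q,s}: ((p U r) U X(r))=False (p U r)=False p=True r=False X(r)=False
Evaluating at position 1: result = True

Answer: true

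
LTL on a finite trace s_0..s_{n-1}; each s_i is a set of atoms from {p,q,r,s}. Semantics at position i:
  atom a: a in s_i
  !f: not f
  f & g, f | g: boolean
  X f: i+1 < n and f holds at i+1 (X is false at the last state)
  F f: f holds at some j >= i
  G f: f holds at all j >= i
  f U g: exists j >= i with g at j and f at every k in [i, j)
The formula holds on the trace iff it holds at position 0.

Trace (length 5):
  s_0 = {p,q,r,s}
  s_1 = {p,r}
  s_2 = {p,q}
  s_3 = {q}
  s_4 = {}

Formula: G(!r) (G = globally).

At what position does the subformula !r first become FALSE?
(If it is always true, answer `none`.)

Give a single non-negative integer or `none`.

s_0={p,q,r,s}: !r=False r=True
s_1={p,r}: !r=False r=True
s_2={p,q}: !r=True r=False
s_3={q}: !r=True r=False
s_4={}: !r=True r=False
G(!r) holds globally = False
First violation at position 0.

Answer: 0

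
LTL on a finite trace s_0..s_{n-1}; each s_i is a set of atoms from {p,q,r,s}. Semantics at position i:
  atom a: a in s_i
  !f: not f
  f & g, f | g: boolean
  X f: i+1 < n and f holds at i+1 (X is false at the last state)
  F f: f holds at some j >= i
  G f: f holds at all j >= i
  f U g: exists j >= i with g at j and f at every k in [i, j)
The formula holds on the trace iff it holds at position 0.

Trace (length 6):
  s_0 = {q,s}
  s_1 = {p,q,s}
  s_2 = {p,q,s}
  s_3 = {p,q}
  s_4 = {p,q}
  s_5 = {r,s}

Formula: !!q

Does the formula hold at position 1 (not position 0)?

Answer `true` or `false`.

s_0={q,s}: !!q=True !q=False q=True
s_1={p,q,s}: !!q=True !q=False q=True
s_2={p,q,s}: !!q=True !q=False q=True
s_3={p,q}: !!q=True !q=False q=True
s_4={p,q}: !!q=True !q=False q=True
s_5={r,s}: !!q=False !q=True q=False
Evaluating at position 1: result = True

Answer: true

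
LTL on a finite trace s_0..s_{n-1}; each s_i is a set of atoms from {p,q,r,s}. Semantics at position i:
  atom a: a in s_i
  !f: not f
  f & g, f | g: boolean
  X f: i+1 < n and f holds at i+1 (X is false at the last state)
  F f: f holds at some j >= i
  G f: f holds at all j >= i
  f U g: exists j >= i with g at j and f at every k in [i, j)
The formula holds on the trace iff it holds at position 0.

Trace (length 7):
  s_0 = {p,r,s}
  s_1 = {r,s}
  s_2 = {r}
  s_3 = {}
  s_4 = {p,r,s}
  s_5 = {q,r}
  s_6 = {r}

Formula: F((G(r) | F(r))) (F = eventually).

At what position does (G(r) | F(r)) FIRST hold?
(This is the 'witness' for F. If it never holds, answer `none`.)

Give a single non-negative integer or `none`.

Answer: 0

Derivation:
s_0={p,r,s}: (G(r) | F(r))=True G(r)=False r=True F(r)=True
s_1={r,s}: (G(r) | F(r))=True G(r)=False r=True F(r)=True
s_2={r}: (G(r) | F(r))=True G(r)=False r=True F(r)=True
s_3={}: (G(r) | F(r))=True G(r)=False r=False F(r)=True
s_4={p,r,s}: (G(r) | F(r))=True G(r)=True r=True F(r)=True
s_5={q,r}: (G(r) | F(r))=True G(r)=True r=True F(r)=True
s_6={r}: (G(r) | F(r))=True G(r)=True r=True F(r)=True
F((G(r) | F(r))) holds; first witness at position 0.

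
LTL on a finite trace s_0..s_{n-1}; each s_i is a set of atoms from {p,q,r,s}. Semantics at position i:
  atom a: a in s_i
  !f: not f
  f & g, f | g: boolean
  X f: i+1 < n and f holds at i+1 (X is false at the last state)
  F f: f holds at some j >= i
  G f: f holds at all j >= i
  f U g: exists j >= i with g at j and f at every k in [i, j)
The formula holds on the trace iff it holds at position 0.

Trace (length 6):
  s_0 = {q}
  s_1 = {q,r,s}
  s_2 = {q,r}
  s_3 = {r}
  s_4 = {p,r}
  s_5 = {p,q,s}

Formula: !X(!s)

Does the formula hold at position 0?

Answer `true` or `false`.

Answer: true

Derivation:
s_0={q}: !X(!s)=True X(!s)=False !s=True s=False
s_1={q,r,s}: !X(!s)=False X(!s)=True !s=False s=True
s_2={q,r}: !X(!s)=False X(!s)=True !s=True s=False
s_3={r}: !X(!s)=False X(!s)=True !s=True s=False
s_4={p,r}: !X(!s)=True X(!s)=False !s=True s=False
s_5={p,q,s}: !X(!s)=True X(!s)=False !s=False s=True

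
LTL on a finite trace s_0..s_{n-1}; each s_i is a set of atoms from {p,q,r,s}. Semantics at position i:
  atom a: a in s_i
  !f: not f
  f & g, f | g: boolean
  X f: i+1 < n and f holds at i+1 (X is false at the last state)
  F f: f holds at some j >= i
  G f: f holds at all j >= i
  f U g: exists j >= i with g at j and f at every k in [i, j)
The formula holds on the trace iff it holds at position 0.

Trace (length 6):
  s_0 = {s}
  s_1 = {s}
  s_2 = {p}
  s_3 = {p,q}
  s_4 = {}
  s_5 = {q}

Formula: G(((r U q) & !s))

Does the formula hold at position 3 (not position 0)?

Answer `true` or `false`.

s_0={s}: G(((r U q) & !s))=False ((r U q) & !s)=False (r U q)=False r=False q=False !s=False s=True
s_1={s}: G(((r U q) & !s))=False ((r U q) & !s)=False (r U q)=False r=False q=False !s=False s=True
s_2={p}: G(((r U q) & !s))=False ((r U q) & !s)=False (r U q)=False r=False q=False !s=True s=False
s_3={p,q}: G(((r U q) & !s))=False ((r U q) & !s)=True (r U q)=True r=False q=True !s=True s=False
s_4={}: G(((r U q) & !s))=False ((r U q) & !s)=False (r U q)=False r=False q=False !s=True s=False
s_5={q}: G(((r U q) & !s))=True ((r U q) & !s)=True (r U q)=True r=False q=True !s=True s=False
Evaluating at position 3: result = False

Answer: false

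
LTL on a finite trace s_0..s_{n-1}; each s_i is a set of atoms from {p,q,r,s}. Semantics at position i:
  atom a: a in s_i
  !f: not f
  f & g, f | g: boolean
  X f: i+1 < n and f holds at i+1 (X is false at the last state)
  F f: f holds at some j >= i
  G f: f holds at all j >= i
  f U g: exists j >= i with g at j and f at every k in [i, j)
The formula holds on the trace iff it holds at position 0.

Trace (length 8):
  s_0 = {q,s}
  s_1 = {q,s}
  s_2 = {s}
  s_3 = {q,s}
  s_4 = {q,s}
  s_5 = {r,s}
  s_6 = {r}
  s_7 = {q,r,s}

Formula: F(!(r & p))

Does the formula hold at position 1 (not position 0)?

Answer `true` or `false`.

s_0={q,s}: F(!(r & p))=True !(r & p)=True (r & p)=False r=False p=False
s_1={q,s}: F(!(r & p))=True !(r & p)=True (r & p)=False r=False p=False
s_2={s}: F(!(r & p))=True !(r & p)=True (r & p)=False r=False p=False
s_3={q,s}: F(!(r & p))=True !(r & p)=True (r & p)=False r=False p=False
s_4={q,s}: F(!(r & p))=True !(r & p)=True (r & p)=False r=False p=False
s_5={r,s}: F(!(r & p))=True !(r & p)=True (r & p)=False r=True p=False
s_6={r}: F(!(r & p))=True !(r & p)=True (r & p)=False r=True p=False
s_7={q,r,s}: F(!(r & p))=True !(r & p)=True (r & p)=False r=True p=False
Evaluating at position 1: result = True

Answer: true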